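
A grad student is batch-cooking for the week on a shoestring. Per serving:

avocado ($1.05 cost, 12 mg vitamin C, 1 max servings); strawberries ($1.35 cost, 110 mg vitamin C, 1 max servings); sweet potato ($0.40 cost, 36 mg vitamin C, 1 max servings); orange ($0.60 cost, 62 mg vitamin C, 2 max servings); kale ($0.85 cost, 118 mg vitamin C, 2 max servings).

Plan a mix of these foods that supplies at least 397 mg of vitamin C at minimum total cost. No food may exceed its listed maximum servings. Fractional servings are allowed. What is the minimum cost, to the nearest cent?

$3.31

Cost per mg of vitamin C: kale $0.0072, orange $0.0097, sweet potato $0.0111, strawberries $0.0123, avocado $0.0875.
Take 2 servings of kale: +236.0 mg vitamin C for $1.70 (total $1.70, still need 161.0 mg).
Take 2 servings of orange: +124.0 mg vitamin C for $1.20 (total $2.90, still need 37.0 mg).
Take 1 serving of sweet potato: +36.0 mg vitamin C for $0.40 (total $3.30, still need 1.0 mg).
Take 0.009091 servings of strawberries: +1.0 mg vitamin C for $0.01 (total $3.31, still need 0.0 mg).
Greedy by cheapest-per-mg is optimal for a single linear constraint, so the minimum cost is $3.31.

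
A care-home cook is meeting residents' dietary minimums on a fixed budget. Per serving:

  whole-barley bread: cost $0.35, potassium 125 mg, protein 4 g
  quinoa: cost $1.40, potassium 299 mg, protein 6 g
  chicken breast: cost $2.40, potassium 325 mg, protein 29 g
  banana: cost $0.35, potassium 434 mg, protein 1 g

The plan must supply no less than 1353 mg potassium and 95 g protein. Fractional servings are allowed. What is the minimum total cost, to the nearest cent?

$7.93

This is a tiny linear program; its minimum lies at a vertex of the feasible set. List the vertices and price them.
whole-barley bread only: max(1353/125, 95/4) = 23.75 servings → $8.31.
quinoa only: max(1353/299, 95/6) = 15.83 servings → $22.17.
chicken breast only: max(1353/325, 95/29) = 4.163 servings → $9.99.
banana only: max(1353/434, 95/1) = 95 servings → $33.25.
whole-barley bread + quinoa: the both-tight solution has a negative serving — not a feasible corner.
whole-barley bread + chicken breast with both tight: 3.597 servings and 2.78 servings → $7.93.
whole-barley bread + banana with both targets exact would need a negative amount; discard.
quinoa + chicken breast with both tight: 1.244 servings and 3.018 servings → $8.99.
quinoa + banana: the both-tight solution has a negative serving — not a feasible corner.
chicken breast + banana with both tight: 3.252 servings and 0.682 servings → $8.04.
The minimum over all feasible corners is $7.93.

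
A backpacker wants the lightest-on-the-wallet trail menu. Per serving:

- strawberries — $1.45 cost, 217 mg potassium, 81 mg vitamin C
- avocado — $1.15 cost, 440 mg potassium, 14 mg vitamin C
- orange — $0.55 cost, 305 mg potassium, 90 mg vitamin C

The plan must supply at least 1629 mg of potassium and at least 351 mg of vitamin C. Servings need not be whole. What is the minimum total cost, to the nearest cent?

$2.94

At the optimum either one food covers both requirements or two foods hit both targets exactly; no other combination can be cheaper.
strawberries only: max(1629/217, 351/81) = 7.507 servings → $10.89.
avocado only: max(1629/440, 351/14) = 25.07 servings → $28.83.
orange only: max(1629/305, 351/90) = 5.341 servings → $2.94.
strawberries + avocado with both tight: 4.038 servings and 1.711 servings → $7.82.
strawberries + orange: intersection lies outside the first quadrant.
avocado + orange with both tight: 1.12 servings and 3.726 servings → $3.34.
So the least-cost plan costs $2.94.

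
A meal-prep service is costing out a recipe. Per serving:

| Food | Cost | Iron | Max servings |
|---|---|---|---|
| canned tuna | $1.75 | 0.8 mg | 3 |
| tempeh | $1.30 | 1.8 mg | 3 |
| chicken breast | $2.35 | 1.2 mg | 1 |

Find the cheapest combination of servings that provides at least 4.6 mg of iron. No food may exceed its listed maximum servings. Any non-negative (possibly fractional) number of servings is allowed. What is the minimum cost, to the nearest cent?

Cost per mg of iron: tempeh $0.7222, chicken breast $1.9583, canned tuna $2.1875.
Take 2.556 servings of tempeh: +4.6 mg iron for $3.32 (total $3.32, still need 0.0 mg).
Greedy by cheapest-per-mg is optimal for a single linear constraint, so the minimum cost is $3.32.

$3.32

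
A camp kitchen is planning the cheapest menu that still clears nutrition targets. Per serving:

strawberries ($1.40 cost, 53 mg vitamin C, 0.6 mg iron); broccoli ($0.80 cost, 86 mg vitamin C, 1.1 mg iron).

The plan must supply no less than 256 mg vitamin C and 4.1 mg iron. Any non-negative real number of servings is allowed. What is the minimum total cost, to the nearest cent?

$2.98

strawberries only: max(256/53, 4.1/0.6) = 6.833 servings → $9.57.
broccoli only: max(256/86, 4.1/1.1) = 3.727 servings → $2.98.
strawberries + broccoli with both targets exact would need a negative amount; discard.
Cheapest feasible corner: $2.98.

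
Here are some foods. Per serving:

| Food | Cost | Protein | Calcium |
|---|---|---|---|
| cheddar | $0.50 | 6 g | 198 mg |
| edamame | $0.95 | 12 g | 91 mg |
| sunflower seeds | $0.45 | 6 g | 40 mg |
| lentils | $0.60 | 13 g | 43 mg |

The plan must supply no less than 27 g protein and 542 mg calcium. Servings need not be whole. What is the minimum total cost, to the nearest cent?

$1.81

A basic optimal solution has at most two foods positive. Try each food alone and each pair with both targets met exactly.
cheddar only: max(27/6, 542/198) = 4.5 servings → $2.25.
edamame only: max(27/12, 542/91) = 5.956 servings → $5.66.
sunflower seeds only: max(27/6, 542/40) = 13.55 servings → $6.10.
lentils only: max(27/13, 542/43) = 12.6 servings → $7.56.
cheddar + edamame with both tight: 2.211 servings and 1.144 servings → $2.19.
cheddar + sunflower seeds with both tight: 2.291 servings and 2.209 servings → $2.14.
cheddar + lentils with both tight: 2.541 servings and 0.9041 servings → $1.81.
edamame + sunflower seeds with both targets exact would need a negative amount; discard.
edamame + lentils: intersection lies outside the first quadrant.
sunflower seeds + lentils: the both-tight solution has a negative serving — not a feasible corner.
Cheapest feasible corner: $1.81.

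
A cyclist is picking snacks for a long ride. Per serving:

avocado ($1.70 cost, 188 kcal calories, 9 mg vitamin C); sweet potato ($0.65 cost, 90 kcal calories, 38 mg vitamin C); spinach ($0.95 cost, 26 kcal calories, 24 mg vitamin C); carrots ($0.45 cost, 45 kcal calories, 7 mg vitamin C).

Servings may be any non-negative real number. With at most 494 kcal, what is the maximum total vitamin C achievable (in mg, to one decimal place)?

456.0 mg

Vitamin C per kcal: spinach 0.9231, sweet potato 0.4222, carrots 0.1556, avocado 0.04787.
With no serving limits, spend the whole calories allowance on spinach: 494 kcal / 26 kcal × 24 mg = 456.0 mg.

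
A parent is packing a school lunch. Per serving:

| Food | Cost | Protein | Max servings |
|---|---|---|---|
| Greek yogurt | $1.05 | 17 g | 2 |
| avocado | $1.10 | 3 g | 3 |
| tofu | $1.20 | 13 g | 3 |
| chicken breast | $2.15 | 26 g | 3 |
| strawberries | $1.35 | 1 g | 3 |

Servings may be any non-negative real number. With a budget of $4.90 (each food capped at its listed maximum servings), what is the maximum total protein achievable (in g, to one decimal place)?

Protein per dollar: Greek yogurt 16.19, chicken breast 12.09, tofu 10.83, avocado 2.727, strawberries 0.7407.
Take 2 servings of Greek yogurt: spends $2.10, +34.0 g protein (running total 34.0 g).
Take 1.302 servings of chicken breast: spends $2.80, +33.9 g protein (running total 67.9 g).
Greedy by best ratio exhausts the cost allowance optimally: 67.9 g.

67.9 g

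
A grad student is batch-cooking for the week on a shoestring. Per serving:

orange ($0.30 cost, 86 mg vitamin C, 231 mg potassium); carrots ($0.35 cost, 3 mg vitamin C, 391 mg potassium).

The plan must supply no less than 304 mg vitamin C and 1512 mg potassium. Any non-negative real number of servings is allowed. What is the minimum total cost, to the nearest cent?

$1.68

The cheapest plan sits at a corner of the feasible region — with two constraints it uses at most two foods.
orange only: max(304/86, 1512/231) = 6.545 servings → $1.96.
carrots only: max(304/3, 1512/391) = 101.3 servings → $35.47.
orange + carrots with both tight: 3.472 servings and 1.816 servings → $1.68.
The minimum over all feasible corners is $1.68.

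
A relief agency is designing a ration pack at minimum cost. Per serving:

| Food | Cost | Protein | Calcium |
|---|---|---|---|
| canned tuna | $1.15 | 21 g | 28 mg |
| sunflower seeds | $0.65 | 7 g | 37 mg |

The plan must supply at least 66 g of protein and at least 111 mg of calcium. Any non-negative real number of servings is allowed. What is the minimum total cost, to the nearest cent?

For a min-cost LP with two ≥-constraints, a basic feasible solution has at most two positive variables.
canned tuna only: max(66/21, 111/28) = 3.964 servings → $4.56.
sunflower seeds only: max(66/7, 111/37) = 9.429 servings → $6.13.
canned tuna + sunflower seeds with both tight: 2.866 servings and 0.8313 servings → $3.84.
Cheapest feasible corner: $3.84.

$3.84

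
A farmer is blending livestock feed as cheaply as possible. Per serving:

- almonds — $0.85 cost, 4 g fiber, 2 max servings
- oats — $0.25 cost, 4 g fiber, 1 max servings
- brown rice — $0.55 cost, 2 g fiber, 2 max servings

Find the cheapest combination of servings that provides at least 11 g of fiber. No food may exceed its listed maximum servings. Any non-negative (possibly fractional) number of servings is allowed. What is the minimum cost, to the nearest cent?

Cost per g of fiber: oats $0.0625, almonds $0.2125, brown rice $0.2750.
Take 1 serving of oats: +4.0 g fiber for $0.25 (total $0.25, still need 7.0 g).
Take 1.75 servings of almonds: +7.0 g fiber for $1.49 (total $1.74, still need 0.0 g).
Filling from the cheapest source first is optimal under one linear minimum: $1.74.

$1.74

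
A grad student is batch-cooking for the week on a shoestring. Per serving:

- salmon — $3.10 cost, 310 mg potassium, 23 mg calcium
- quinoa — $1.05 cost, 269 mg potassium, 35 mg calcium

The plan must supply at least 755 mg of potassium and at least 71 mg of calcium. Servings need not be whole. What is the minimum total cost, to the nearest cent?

$2.95

The cheapest plan sits at a corner of the feasible region — with two constraints it uses at most two foods.
salmon only: max(755/310, 71/23) = 3.087 servings → $9.57.
quinoa only: max(755/269, 71/35) = 2.807 servings → $2.95.
salmon + quinoa with both tight: 1.571 servings and 0.9961 servings → $5.92.
Cheapest feasible corner: $2.95.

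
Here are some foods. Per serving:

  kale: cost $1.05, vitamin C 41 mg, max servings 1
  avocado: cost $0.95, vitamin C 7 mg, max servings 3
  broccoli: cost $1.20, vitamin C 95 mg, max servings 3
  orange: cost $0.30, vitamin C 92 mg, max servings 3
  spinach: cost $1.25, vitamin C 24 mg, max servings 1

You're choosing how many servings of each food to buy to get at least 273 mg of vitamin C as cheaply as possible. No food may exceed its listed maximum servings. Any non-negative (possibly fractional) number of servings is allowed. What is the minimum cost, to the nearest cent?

$0.89

Cost per mg of vitamin C: orange $0.0033, broccoli $0.0126, kale $0.0256, spinach $0.0521, avocado $0.1357.
Take 2.967 servings of orange: +273.0 mg vitamin C for $0.89 (total $0.89, still need 0.0 mg).
Filling from the cheapest source first is optimal under one linear minimum: $0.89.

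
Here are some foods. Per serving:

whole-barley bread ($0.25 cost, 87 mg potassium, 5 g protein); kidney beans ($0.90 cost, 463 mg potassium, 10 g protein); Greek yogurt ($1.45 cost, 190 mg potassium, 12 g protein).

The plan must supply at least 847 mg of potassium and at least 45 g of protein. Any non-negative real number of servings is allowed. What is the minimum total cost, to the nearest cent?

$2.34

A basic optimal solution has at most two foods positive. Try each food alone and each pair with both targets met exactly.
whole-barley bread only: max(847/87, 45/5) = 9.736 servings → $2.43.
kidney beans only: max(847/463, 45/10) = 4.5 servings → $4.05.
Greek yogurt only: max(847/190, 45/12) = 4.458 servings → $6.46.
whole-barley bread + kidney beans with both tight: 8.557 servings and 0.2215 servings → $2.34.
whole-barley bread + Greek yogurt with both targets exact would need a negative amount; discard.
kidney beans + Greek yogurt with both tight: 0.4415 servings and 3.382 servings → $5.30.
So the least-cost plan costs $2.34.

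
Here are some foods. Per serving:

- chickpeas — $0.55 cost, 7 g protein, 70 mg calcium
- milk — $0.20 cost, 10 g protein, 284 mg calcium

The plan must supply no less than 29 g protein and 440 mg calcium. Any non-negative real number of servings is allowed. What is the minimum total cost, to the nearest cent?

$0.58

At the optimum either one food covers both requirements or two foods hit both targets exactly; no other combination can be cheaper.
chickpeas only: max(29/7, 440/70) = 6.286 servings → $3.46.
milk only: max(29/10, 440/284) = 2.9 servings → $0.58.
chickpeas + milk with both tight: 2.978 servings and 0.8152 servings → $1.80.
The minimum over all feasible corners is $0.58.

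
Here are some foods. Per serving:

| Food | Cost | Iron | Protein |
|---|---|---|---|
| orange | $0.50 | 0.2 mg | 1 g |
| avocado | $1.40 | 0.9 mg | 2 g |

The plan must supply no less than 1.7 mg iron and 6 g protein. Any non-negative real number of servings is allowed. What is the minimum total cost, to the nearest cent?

A basic optimal solution has at most two foods positive. Try each food alone and each pair with both targets met exactly.
orange only: max(1.7/0.2, 6/1) = 8.5 servings → $4.25.
avocado only: max(1.7/0.9, 6/2) = 3 servings → $4.20.
orange + avocado with both tight: 4 servings and 1 serving → $3.40.
Cheapest feasible corner: $3.40.

$3.40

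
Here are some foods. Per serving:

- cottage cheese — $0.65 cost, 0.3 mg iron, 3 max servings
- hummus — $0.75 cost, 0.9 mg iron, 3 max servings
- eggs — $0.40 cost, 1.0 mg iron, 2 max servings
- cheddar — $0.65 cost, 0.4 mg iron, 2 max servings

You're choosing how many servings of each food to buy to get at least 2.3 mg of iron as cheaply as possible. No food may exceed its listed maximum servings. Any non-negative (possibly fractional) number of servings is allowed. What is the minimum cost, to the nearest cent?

$1.05

Cost per mg of iron: eggs $0.4000, hummus $0.8333, cheddar $1.6250, cottage cheese $2.1667.
Take 2 servings of eggs: +2.0 mg iron for $0.80 (total $0.80, still need 0.3 mg).
Take 0.3333 servings of hummus: +0.3 mg iron for $0.25 (total $1.05, still need 0.0 mg).
Filling from the cheapest source first is optimal under one linear minimum: $1.05.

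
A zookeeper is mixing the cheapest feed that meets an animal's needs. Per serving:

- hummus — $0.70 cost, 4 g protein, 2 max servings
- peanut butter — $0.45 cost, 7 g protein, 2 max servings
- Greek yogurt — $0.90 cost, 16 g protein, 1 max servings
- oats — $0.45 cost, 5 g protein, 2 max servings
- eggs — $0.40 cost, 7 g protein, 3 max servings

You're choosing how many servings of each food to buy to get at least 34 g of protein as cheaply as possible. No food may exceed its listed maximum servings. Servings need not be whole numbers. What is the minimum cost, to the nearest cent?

$1.93

Cost per g of protein: Greek yogurt $0.0563, eggs $0.0571, peanut butter $0.0643, oats $0.0900, hummus $0.1750.
Take 1 serving of Greek yogurt: +16.0 g protein for $0.90 (total $0.90, still need 18.0 g).
Take 2.571 servings of eggs: +18.0 g protein for $1.03 (total $1.93, still need 0.0 g).
Filling from the cheapest source first is optimal under one linear minimum: $1.93.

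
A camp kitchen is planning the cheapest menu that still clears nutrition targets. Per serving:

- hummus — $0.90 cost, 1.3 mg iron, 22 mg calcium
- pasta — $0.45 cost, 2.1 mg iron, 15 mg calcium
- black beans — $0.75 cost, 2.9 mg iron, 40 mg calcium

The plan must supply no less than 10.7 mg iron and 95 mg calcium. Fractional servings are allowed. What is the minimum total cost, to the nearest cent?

$2.42

Compare the cost at each extreme point of the feasible region.
hummus only: max(10.7/1.3, 95/22) = 8.231 servings → $7.41.
pasta only: max(10.7/2.1, 95/15) = 6.333 servings → $2.85.
black beans only: max(10.7/2.9, 95/40) = 3.69 servings → $2.77.
hummus + pasta with both tight: 1.461 servings and 4.191 servings → $3.20.
hummus + black beans: the both-tight solution has a negative serving — not a feasible corner.
pasta + black beans with both tight: 3.765 servings and 0.963 servings → $2.42.
Cheapest feasible corner: $2.42.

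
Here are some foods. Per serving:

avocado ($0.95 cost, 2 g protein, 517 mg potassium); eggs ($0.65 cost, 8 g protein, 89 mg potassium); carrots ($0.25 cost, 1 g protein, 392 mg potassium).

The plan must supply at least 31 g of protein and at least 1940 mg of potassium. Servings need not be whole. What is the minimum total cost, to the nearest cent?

$3.23

A basic optimal solution has at most two foods positive. Try each food alone and each pair with both targets met exactly.
avocado only: max(31/2, 1940/517) = 15.5 servings → $14.72.
eggs only: max(31/8, 1940/89) = 21.8 servings → $14.17.
carrots only: max(31/1, 1940/392) = 31 servings → $7.75.
avocado + eggs with both tight: 3.224 servings and 3.069 servings → $5.06.
avocado + carrots: the both-tight solution has a negative serving — not a feasible corner.
eggs + carrots with both tight: 3.351 servings and 4.188 servings → $3.23.
So the least-cost plan costs $3.23.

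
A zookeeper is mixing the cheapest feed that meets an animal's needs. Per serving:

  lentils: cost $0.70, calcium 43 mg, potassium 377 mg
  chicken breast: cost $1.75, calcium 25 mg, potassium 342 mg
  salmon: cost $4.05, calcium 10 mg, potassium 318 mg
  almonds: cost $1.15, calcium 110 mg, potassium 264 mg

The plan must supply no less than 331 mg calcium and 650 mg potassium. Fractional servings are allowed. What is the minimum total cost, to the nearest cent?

lentils only: max(331/43, 650/377) = 7.698 servings → $5.39.
chicken breast only: max(331/25, 650/342) = 13.24 servings → $23.17.
salmon only: max(331/10, 650/318) = 33.1 servings → $134.06.
almonds only: max(331/110, 650/264) = 3.009 servings → $3.46.
lentils + chicken breast: the both-tight solution has a negative serving — not a feasible corner.
lentils + salmon with both targets exact would need a negative amount; discard.
lentils + almonds: the both-tight solution has a negative serving — not a feasible corner.
chicken breast + salmon: intersection lies outside the first quadrant.
chicken breast + almonds: the both-tight solution has a negative serving — not a feasible corner.
salmon + almonds: the both-tight solution has a negative serving — not a feasible corner.
Cheapest feasible corner: $3.46.

$3.46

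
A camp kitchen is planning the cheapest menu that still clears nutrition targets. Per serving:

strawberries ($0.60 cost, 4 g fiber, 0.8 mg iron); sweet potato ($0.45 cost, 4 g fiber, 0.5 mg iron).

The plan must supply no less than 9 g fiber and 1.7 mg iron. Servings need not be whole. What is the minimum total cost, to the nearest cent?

Check every corner: each single food scaled to meet both minima, and each pair solved so both constraints bind.
strawberries only: max(9/4, 1.7/0.8) = 2.25 servings → $1.35.
sweet potato only: max(9/4, 1.7/0.5) = 3.4 servings → $1.53.
strawberries + sweet potato with both tight: 1.917 servings and 0.3333 servings → $1.30.
Cheapest feasible corner: $1.30.

$1.30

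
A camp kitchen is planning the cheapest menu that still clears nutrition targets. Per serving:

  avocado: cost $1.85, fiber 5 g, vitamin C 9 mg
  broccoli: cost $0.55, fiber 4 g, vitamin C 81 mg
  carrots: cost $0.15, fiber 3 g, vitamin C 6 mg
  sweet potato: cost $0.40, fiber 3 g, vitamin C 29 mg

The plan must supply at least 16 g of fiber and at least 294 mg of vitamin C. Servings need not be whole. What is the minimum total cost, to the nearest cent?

$2.06

With two linear requirements the optimum uses one or two foods; enumerate the corners.
avocado only: max(16/5, 294/9) = 32.67 servings → $60.43.
broccoli only: max(16/4, 294/81) = 4 servings → $2.20.
carrots only: max(16/3, 294/6) = 49 servings → $7.35.
sweet potato only: max(16/3, 294/29) = 10.14 servings → $4.06.
avocado + broccoli with both tight: 0.3252 servings and 3.593 servings → $2.58.
avocado + carrots with both targets exact would need a negative amount; discard.
avocado + sweet potato: intersection lies outside the first quadrant.
broccoli + carrots with both tight: 3.589 servings and 0.5479 servings → $2.06.
broccoli + sweet potato with both tight: 3.291 servings and 0.9449 servings → $2.19.
carrots + sweet potato: intersection lies outside the first quadrant.
Cheapest feasible corner: $2.06.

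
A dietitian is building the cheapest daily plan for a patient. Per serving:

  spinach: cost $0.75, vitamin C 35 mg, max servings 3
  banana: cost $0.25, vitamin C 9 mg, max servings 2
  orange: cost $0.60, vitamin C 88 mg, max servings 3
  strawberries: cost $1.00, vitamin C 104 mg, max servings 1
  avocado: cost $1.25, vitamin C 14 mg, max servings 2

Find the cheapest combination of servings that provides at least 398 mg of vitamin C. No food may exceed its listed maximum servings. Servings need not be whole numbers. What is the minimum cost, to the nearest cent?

Cost per mg of vitamin C: orange $0.0068, strawberries $0.0096, spinach $0.0214, banana $0.0278, avocado $0.0893.
Take 3 servings of orange: +264.0 mg vitamin C for $1.80 (total $1.80, still need 134.0 mg).
Take 1 serving of strawberries: +104.0 mg vitamin C for $1.00 (total $2.80, still need 30.0 mg).
Take 0.8571 servings of spinach: +30.0 mg vitamin C for $0.64 (total $3.44, still need 0.0 mg).
Filling from the cheapest source first is optimal under one linear minimum: $3.44.

$3.44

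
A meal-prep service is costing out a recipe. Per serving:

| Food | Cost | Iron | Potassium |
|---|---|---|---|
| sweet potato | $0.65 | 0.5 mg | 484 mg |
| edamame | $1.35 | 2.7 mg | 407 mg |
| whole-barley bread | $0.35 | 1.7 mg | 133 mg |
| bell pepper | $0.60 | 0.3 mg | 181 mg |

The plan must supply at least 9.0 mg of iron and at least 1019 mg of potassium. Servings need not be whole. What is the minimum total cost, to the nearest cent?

$2.24

Check every corner: each single food scaled to meet both minima, and each pair solved so both constraints bind.
sweet potato only: max(9.0/0.5, 1019/484) = 18 servings → $11.70.
edamame only: max(9.0/2.7, 1019/407) = 3.333 servings → $4.50.
whole-barley bread only: max(9.0/1.7, 1019/133) = 7.662 servings → $2.68.
bell pepper only: max(9.0/0.3, 1019/181) = 30 servings → $18.00.
sweet potato + edamame with both targets exact would need a negative amount; discard.
sweet potato + whole-barley bread with both tight: 0.7078 servings and 5.086 servings → $2.24.
sweet potato + bell pepper: intersection lies outside the first quadrant.
edamame + whole-barley bread with both tight: 1.608 servings and 2.739 servings → $3.13.
edamame + bell pepper with both targets exact would need a negative amount; discard.
whole-barley bread + bell pepper with both tight: 4.941 servings and 1.999 servings → $2.93.
So the least-cost plan costs $2.24.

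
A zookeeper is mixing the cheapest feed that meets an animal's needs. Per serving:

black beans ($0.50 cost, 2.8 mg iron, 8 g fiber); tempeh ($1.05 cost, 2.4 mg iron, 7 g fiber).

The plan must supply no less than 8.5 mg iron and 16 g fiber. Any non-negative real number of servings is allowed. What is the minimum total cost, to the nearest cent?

The cheapest plan sits at a corner of the feasible region — with two constraints it uses at most two foods.
black beans only: max(8.5/2.8, 16/8) = 3.036 servings → $1.52.
tempeh only: max(8.5/2.4, 16/7) = 3.542 servings → $3.72.
black beans + tempeh with both targets exact would need a negative amount; discard.
So the least-cost plan costs $1.52.

$1.52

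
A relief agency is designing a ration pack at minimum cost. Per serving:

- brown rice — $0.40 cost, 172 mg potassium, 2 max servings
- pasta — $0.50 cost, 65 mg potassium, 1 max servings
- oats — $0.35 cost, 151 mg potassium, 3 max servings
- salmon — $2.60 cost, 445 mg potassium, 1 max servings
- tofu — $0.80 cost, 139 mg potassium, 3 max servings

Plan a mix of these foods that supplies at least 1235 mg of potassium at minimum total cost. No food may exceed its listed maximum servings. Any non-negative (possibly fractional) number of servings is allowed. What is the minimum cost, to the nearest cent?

Cost per mg of potassium: oats $0.0023, brown rice $0.0023, tofu $0.0058, salmon $0.0058, pasta $0.0077.
Take 3 servings of oats: +453.0 mg potassium for $1.05 (total $1.05, still need 782.0 mg).
Take 2 servings of brown rice: +344.0 mg potassium for $0.80 (total $1.85, still need 438.0 mg).
Take 3 servings of tofu: +417.0 mg potassium for $2.40 (total $4.25, still need 21.0 mg).
Take 0.04719 servings of salmon: +21.0 mg potassium for $0.12 (total $4.37, still need 0.0 mg).
Filling from the cheapest source first is optimal under one linear minimum: $4.37.

$4.37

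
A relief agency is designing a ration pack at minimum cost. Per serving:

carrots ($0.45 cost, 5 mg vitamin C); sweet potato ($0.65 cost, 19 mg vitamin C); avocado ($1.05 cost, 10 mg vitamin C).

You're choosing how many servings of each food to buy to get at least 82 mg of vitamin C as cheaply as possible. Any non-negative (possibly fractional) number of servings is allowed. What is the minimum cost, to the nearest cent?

Cost per mg of vitamin C: sweet potato $0.0342, carrots $0.0900, avocado $0.1050.
With no serving limits, use only sweet potato: 82 mg / 19 mg = 4.316 servings × $0.65 = $2.81.

$2.81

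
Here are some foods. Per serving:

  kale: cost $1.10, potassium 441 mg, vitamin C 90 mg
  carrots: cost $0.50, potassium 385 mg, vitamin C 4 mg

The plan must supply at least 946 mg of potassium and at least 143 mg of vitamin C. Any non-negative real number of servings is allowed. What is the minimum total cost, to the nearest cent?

$2.05

An LP optimum is at a vertex; with two nutrient constraints at most two foods are used. Check each candidate.
kale only: max(946/441, 143/90) = 2.145 servings → $2.36.
carrots only: max(946/385, 143/4) = 35.75 servings → $17.88.
kale + carrots with both tight: 1.559 servings and 0.6713 servings → $2.05.
The minimum over all feasible corners is $2.05.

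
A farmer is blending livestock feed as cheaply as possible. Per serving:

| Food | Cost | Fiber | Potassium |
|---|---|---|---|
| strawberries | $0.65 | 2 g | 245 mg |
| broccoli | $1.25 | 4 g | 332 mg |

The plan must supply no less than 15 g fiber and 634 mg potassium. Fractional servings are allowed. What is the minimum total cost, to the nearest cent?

For a min-cost LP with two ≥-constraints, a basic feasible solution has at most two positive variables.
strawberries only: max(15/2, 634/245) = 7.5 servings → $4.88.
broccoli only: max(15/4, 634/332) = 3.75 servings → $4.69.
strawberries + broccoli: intersection lies outside the first quadrant.
Cheapest feasible corner: $4.69.

$4.69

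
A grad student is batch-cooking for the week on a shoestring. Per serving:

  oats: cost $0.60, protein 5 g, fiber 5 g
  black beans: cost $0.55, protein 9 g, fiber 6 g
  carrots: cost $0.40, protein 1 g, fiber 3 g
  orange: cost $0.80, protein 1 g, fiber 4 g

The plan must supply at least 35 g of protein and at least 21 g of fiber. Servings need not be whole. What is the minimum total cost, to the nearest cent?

An LP optimum is at a vertex; with two nutrient constraints at most two foods are used. Check each candidate.
oats only: max(35/5, 21/5) = 7 servings → $4.20.
black beans only: max(35/9, 21/6) = 3.889 servings → $2.14.
carrots only: max(35/1, 21/3) = 35 servings → $14.00.
orange only: max(35/1, 21/4) = 35 servings → $28.00.
oats + black beans with both targets exact would need a negative amount; discard.
oats + carrots with both targets exact would need a negative amount; discard.
oats + orange: the both-tight solution has a negative serving — not a feasible corner.
black beans + carrots: the both-tight solution has a negative serving — not a feasible corner.
black beans + orange with both targets exact would need a negative amount; discard.
carrots + orange with both targets exact would need a negative amount; discard.
The minimum over all feasible corners is $2.14.

$2.14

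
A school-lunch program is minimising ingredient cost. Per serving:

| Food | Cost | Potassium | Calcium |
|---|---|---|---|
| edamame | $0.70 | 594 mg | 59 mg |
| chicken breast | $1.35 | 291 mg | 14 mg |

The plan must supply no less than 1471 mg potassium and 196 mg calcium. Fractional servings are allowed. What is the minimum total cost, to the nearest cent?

Check every corner: each single food scaled to meet both minima, and each pair solved so both constraints bind.
edamame only: max(1471/594, 196/59) = 3.322 servings → $2.33.
chicken breast only: max(1471/291, 196/14) = 14 servings → $18.90.
edamame + chicken breast: intersection lies outside the first quadrant.
Cheapest feasible corner: $2.33.

$2.33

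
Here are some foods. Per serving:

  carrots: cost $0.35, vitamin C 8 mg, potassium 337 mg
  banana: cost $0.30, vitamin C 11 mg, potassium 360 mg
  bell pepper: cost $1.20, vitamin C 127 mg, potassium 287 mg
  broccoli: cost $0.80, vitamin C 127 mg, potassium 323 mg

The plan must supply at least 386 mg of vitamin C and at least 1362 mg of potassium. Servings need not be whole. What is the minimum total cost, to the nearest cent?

$2.70

A basic optimal solution has at most two foods positive. Try each food alone and each pair with both targets met exactly.
carrots only: max(386/8, 1362/337) = 48.25 servings → $16.89.
banana only: max(386/11, 1362/360) = 35.09 servings → $10.53.
bell pepper only: max(386/127, 1362/287) = 4.746 servings → $5.69.
broccoli only: max(386/127, 1362/323) = 4.217 servings → $3.37.
carrots + banana: the both-tight solution has a negative serving — not a feasible corner.
carrots + bell pepper with both tight: 1.535 servings and 2.943 servings → $4.07.
carrots + broccoli with both tight: 1.201 servings and 2.964 servings → $2.79.
banana + bell pepper with both tight: 1.461 servings and 2.913 servings → $3.93.
banana + broccoli with both tight: 1.145 servings and 2.94 servings → $2.70.
bell pepper + broccoli: the both-tight solution has a negative serving — not a feasible corner.
Cheapest feasible corner: $2.70.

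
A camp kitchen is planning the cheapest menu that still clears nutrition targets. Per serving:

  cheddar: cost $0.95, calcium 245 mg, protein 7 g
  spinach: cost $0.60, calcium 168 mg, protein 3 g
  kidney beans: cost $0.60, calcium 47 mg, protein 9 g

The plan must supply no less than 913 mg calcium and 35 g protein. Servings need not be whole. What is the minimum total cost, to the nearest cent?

$4.03

cheddar only: max(913/245, 35/7) = 5 servings → $4.75.
spinach only: max(913/168, 35/3) = 11.67 servings → $7.00.
kidney beans only: max(913/47, 35/9) = 19.43 servings → $11.66.
cheddar + spinach with both targets exact would need a negative amount; discard.
cheddar + kidney beans with both tight: 3.503 servings and 1.164 servings → $4.03.
spinach + kidney beans with both tight: 4.794 servings and 2.291 servings → $4.25.
Cheapest feasible corner: $4.03.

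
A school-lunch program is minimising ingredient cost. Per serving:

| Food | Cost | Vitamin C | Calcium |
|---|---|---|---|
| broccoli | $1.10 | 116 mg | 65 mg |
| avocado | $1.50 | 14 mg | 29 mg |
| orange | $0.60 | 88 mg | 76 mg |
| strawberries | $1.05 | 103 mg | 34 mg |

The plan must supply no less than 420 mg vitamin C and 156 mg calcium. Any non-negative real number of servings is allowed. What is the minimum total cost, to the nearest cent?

Check every corner: each single food scaled to meet both minima, and each pair solved so both constraints bind.
broccoli only: max(420/116, 156/65) = 3.621 servings → $3.98.
avocado only: max(420/14, 156/29) = 30 servings → $45.00.
orange only: max(420/88, 156/76) = 4.773 servings → $2.86.
strawberries only: max(420/103, 156/34) = 4.588 servings → $4.82.
broccoli + avocado with both targets exact would need a negative amount; discard.
broccoli + orange: the both-tight solution has a negative serving — not a feasible corner.
broccoli + strawberries with both tight: 0.6499 servings and 3.346 servings → $4.23.
avocado + orange: the both-tight solution has a negative serving — not a feasible corner.
avocado + strawberries with both tight: 0.7121 servings and 3.981 servings → $5.25.
orange + strawberries with both tight: 0.3697 servings and 3.762 servings → $4.17.
The minimum over all feasible corners is $2.86.

$2.86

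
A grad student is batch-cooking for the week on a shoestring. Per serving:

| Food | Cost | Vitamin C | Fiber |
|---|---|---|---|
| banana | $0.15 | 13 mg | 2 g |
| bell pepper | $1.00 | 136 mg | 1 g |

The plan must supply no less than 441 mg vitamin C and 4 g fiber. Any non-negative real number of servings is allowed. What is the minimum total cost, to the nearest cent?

$3.26

Compare the cost at each extreme point of the feasible region.
banana only: max(441/13, 4/2) = 33.92 servings → $5.09.
bell pepper only: max(441/136, 4/1) = 4 servings → $4.00.
banana + bell pepper with both tight: 0.3977 servings and 3.205 servings → $3.26.
So the least-cost plan costs $3.26.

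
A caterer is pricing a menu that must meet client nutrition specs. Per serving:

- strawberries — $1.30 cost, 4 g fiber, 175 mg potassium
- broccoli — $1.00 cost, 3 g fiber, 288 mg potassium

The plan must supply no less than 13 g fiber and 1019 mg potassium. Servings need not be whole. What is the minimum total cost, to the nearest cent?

$4.30

With two linear requirements the optimum uses one or two foods; enumerate the corners.
strawberries only: max(13/4, 1019/175) = 5.823 servings → $7.57.
broccoli only: max(13/3, 1019/288) = 4.333 servings → $4.33.
strawberries + broccoli with both tight: 1.096 servings and 2.872 servings → $4.30.
The minimum over all feasible corners is $4.30.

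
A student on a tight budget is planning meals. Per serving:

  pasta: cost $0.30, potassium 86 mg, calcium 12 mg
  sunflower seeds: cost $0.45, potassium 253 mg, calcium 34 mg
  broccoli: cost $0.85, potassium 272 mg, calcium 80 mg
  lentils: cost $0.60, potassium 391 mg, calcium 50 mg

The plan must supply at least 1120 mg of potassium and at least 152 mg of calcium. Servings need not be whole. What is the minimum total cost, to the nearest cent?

Compare the cost at each extreme point of the feasible region.
pasta only: max(1120/86, 152/12) = 13.02 servings → $3.91.
sunflower seeds only: max(1120/253, 152/34) = 4.471 servings → $2.01.
broccoli only: max(1120/272, 152/80) = 4.118 servings → $3.50.
lentils only: max(1120/391, 152/50) = 3.04 servings → $1.82.
pasta + sunflower seeds with both tight: 3.357 servings and 3.286 servings → $2.49.
pasta + broccoli: the both-tight solution has a negative serving — not a feasible corner.
pasta + lentils with both tight: 8.755 servings and 0.9388 servings → $3.19.
sunflower seeds + broccoli with both tight: 4.39 servings and 0.03421 servings → $2.00.
sunflower seeds + lentils: the both-tight solution has a negative serving — not a feasible corner.
broccoli + lentils with both tight: 0.1941 servings and 2.729 servings → $1.80.
The minimum over all feasible corners is $1.80.

$1.80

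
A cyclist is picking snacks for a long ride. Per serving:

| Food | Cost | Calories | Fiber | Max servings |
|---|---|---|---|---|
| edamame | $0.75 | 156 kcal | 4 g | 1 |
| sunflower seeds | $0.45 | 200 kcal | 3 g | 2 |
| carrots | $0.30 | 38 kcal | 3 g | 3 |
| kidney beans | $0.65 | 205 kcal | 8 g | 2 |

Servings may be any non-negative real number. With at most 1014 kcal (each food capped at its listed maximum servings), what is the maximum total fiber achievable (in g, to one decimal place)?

Fiber per kcal: carrots 0.07895, kidney beans 0.03902, edamame 0.02564, sunflower seeds 0.015.
Take 3 servings of carrots: uses 114 kcal, +9.0 g fiber (running total 9.0 g).
Take 2 servings of kidney beans: uses 410 kcal, +16.0 g fiber (running total 25.0 g).
Take 1 serving of edamame: uses 156 kcal, +4.0 g fiber (running total 29.0 g).
Take 1.67 servings of sunflower seeds: uses 334 kcal, +5.0 g fiber (running total 34.0 g).
Greedy by best ratio exhausts the calories allowance optimally: 34.0 g.

34.0 g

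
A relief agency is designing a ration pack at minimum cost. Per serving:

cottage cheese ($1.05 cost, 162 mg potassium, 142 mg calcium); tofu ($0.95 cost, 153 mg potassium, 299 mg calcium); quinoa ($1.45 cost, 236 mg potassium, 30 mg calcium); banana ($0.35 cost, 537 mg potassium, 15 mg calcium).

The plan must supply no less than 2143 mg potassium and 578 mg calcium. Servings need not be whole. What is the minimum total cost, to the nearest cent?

Check every corner: each single food scaled to meet both minima, and each pair solved so both constraints bind.
cottage cheese only: max(2143/162, 578/142) = 13.23 servings → $13.89.
tofu only: max(2143/153, 578/299) = 14.01 servings → $13.31.
quinoa only: max(2143/236, 578/30) = 19.27 servings → $27.94.
banana only: max(2143/537, 578/15) = 38.53 servings → $13.49.
cottage cheese + tofu: the both-tight solution has a negative serving — not a feasible corner.
cottage cheese + quinoa with both tight: 2.517 servings and 7.353 servings → $13.30.
cottage cheese + banana with both tight: 3.769 servings and 2.854 servings → $4.96.
tofu + quinoa with both tight: 1.093 servings and 8.372 servings → $13.18.
tofu + banana with both tight: 1.758 servings and 3.49 servings → $2.89.
quinoa + banana with both targets exact would need a negative amount; discard.
So the least-cost plan costs $2.89.

$2.89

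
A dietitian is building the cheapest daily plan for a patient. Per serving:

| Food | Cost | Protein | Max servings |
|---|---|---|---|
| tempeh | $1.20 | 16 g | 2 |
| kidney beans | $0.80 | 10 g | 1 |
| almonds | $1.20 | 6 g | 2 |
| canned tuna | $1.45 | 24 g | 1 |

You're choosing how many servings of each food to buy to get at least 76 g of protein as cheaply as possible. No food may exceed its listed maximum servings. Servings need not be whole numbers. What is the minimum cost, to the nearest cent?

$6.65

Cost per g of protein: canned tuna $0.0604, tempeh $0.0750, kidney beans $0.0800, almonds $0.2000.
Take 1 serving of canned tuna: +24.0 g protein for $1.45 (total $1.45, still need 52.0 g).
Take 2 servings of tempeh: +32.0 g protein for $2.40 (total $3.85, still need 20.0 g).
Take 1 serving of kidney beans: +10.0 g protein for $0.80 (total $4.65, still need 10.0 g).
Take 1.667 servings of almonds: +10.0 g protein for $2.00 (total $6.65, still need 0.0 g).
Greedy by cheapest-per-g is optimal for a single linear constraint, so the minimum cost is $6.65.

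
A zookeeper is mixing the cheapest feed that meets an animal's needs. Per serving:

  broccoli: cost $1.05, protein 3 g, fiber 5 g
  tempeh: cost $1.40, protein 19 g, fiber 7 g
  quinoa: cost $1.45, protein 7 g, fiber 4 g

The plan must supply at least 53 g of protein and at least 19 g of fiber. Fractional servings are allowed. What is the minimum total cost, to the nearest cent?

For a min-cost LP with two ≥-constraints, a basic feasible solution has at most two positive variables.
broccoli only: max(53/3, 19/5) = 17.67 servings → $18.55.
tempeh only: max(53/19, 19/7) = 2.789 servings → $3.91.
quinoa only: max(53/7, 19/4) = 7.571 servings → $10.98.
broccoli + tempeh: the both-tight solution has a negative serving — not a feasible corner.
broccoli + quinoa: the both-tight solution has a negative serving — not a feasible corner.
tempeh + quinoa with both targets exact would need a negative amount; discard.
The minimum over all feasible corners is $3.91.

$3.91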